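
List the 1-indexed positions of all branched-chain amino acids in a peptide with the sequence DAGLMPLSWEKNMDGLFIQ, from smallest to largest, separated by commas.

4, 7, 16, 18

Valine (V), leucine (L), and isoleucine (I) are the branched-chain amino acids.
Matching residues: L4, L7, L16, I18.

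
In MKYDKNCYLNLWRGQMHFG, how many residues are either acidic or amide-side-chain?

4

Acidic: D, E. Amide-side-chain: N, Q.
Acidic residues here: D4 (1).
Amide-side-chain residues here: N6, N10, Q15 (3).
The two groups share no amino acid, so total = 1 + 3 = 4.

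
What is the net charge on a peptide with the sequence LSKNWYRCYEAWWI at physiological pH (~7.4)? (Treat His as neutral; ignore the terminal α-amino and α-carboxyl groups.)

The side chains ionized at physiological pH are Lys/Arg (+1) and Asp/Glu (−1); with His treated as neutral, nothing else contributes.
Positive (K, R): K3, R7 → +2.
Negative (D, E): E10 → −1.
Net charge = (+2) + (−1) = +1.

+1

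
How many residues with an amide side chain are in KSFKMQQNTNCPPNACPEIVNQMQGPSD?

The amide-side-chain residues are Asn (N) and Gln (Q).
Matching residues: Q6, Q7, N8, N10, N14, N21, Q22, Q24.

8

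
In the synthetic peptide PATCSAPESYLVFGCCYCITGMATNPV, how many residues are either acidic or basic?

1

Acidic: D, E. Basic: H, K, R.
Acidic residues here: E8 (1).
Basic residues here: none (0).
The two groups share no amino acid, so total = 1 + 0 = 1.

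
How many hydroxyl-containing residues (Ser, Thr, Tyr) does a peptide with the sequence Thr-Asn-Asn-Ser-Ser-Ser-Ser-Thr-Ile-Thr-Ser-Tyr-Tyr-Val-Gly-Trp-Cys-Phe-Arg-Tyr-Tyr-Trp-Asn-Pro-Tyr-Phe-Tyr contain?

14

Matching residues: Thr1, Ser4, Ser5, Ser6, Ser7, Thr8, Thr10, Ser11, Tyr12, Tyr13, Tyr20, Tyr21, Tyr25, Tyr27.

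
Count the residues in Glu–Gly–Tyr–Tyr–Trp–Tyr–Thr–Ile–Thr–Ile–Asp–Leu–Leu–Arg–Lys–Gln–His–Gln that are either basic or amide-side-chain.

5

Basic: H, K, R. Amide-side-chain: N, Q.
Basic residues here: Arg14, Lys15, His17 (3).
Amide-side-chain residues here: Gln16, Gln18 (2).
The two groups share no amino acid, so total = 3 + 2 = 5.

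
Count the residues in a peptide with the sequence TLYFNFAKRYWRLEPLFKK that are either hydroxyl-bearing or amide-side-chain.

Hydroxyl-bearing: S, T, Y. Amide-side-chain: N, Q.
Hydroxyl-bearing residues here: T1, Y3, Y10 (3).
Amide-side-chain residues here: N5 (1).
The two groups share no amino acid, so total = 3 + 1 = 4.

4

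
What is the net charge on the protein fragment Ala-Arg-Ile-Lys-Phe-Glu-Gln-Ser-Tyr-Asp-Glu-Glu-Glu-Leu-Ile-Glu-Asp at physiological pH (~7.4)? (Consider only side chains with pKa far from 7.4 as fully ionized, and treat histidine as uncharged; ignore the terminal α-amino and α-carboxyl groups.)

-5

Near pH 7.4, K and R contribute +1 each, D and E contribute −1 each, and every other side chain (His included, as stated) is uncharged.
Positive (K, R): Arg2, Lys4 → +2.
Negative (D, E): Glu6, Asp10, Glu11, Glu12, Glu13, Glu16, Asp17 → −7.
Net charge = (+2) + (−7) = −5.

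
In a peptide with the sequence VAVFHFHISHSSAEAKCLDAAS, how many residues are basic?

4

Lysine (K), arginine (R), and histidine (H) have basic, nitrogen-containing side chains.
Matching residues: H5, H7, H10, K16.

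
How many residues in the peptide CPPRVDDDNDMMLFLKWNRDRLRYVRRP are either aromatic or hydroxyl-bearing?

3

Aromatic: F, W, Y. Hydroxyl-bearing: S, T, Y.
Aromatic residues here: F14, W17, Y24 (3).
Hydroxyl-bearing residues here: Y24 (1).
Y is in both groups, so the 1 Y residue must not be double-counted.
Total = 3 + 1 − 1 = 3.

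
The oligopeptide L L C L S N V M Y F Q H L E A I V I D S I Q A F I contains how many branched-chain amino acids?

The BCAAs are Val, Leu, and Ile — aliphatic side chains with a branch point.
Matching residues: L1, L2, L4, V7, L13, I16, V17, I18, I21, I25.

10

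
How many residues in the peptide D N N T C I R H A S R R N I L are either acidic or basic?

Acidic: D, E. Basic: H, K, R.
Acidic residues here: D1 (1).
Basic residues here: R7, H8, R11, R12 (4).
The two groups share no amino acid, so total = 1 + 4 = 5.

5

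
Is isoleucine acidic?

No

Only D (aspartate) and E (glutamate) carry a side-chain carboxylic acid.
Isoleucine is not in this group.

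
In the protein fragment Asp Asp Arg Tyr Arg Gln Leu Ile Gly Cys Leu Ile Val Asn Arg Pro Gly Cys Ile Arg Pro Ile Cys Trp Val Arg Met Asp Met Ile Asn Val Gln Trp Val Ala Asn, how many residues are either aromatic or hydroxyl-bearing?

3

Aromatic: F, W, Y. Hydroxyl-bearing: S, T, Y.
Aromatic residues here: Tyr4, Trp24, Trp34 (3).
Hydroxyl-bearing residues here: Tyr4 (1).
Y is in both groups, so the 1 Y residue must not be double-counted.
Total = 3 + 1 − 1 = 3.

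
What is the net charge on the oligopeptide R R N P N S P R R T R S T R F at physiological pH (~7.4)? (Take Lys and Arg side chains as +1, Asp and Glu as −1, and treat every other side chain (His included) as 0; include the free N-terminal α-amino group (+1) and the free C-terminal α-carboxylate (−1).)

Positive (K, R): R1, R2, R8, R9, R11, R14 → +6.
Negative (D, E): none → −0.
The N-terminus (+1) and C-terminus (−1) cancel.
Net charge = (+6) + (−0) = +6.

+6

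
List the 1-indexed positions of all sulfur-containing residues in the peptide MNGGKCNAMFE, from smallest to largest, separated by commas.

1, 6, 9

Cysteine (C, thiol) and methionine (M, thioether) are the two sulfur-containing amino acids.
Matching residues: M1, C6, M9.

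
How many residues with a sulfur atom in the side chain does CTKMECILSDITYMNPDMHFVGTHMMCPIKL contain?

The sulfur-bearing residues are cysteine (–SH) and methionine (–S–CH₃).
Matching residues: C1, M4, C6, M14, M18, M25, M26, C27.

8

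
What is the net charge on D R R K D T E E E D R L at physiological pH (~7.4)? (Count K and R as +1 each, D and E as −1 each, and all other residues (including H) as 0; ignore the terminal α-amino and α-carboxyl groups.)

Positive (K, R): R2, R3, K4, R11 → +4.
Negative (D, E): D1, D5, E7, E8, E9, D10 → −6.
Net charge = (+4) + (−6) = −2.

-2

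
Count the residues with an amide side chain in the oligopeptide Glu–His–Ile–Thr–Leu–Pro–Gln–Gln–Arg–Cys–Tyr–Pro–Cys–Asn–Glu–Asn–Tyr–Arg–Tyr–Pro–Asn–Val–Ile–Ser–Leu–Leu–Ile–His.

5

The amide-side-chain residues are Asn (N) and Gln (Q).
Matching residues: Gln7, Gln8, Asn14, Asn16, Asn21.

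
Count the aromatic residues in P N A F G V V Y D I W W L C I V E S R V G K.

F, W, and Y each carry an aromatic ring on the side chain.
Matching residues: F4, Y8, W11, W12.

4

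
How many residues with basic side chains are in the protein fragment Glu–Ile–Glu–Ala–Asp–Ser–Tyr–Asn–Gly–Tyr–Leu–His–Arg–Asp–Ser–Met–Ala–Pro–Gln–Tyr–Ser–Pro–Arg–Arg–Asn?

Lysine (K), arginine (R), and histidine (H) have basic, nitrogen-containing side chains.
Matching residues: His12, Arg13, Arg23, Arg24.

4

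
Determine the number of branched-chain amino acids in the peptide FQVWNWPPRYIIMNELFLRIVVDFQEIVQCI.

The BCAAs are Val, Leu, and Ile — aliphatic side chains with a branch point.
Matching residues: V3, I11, I12, L16, L18, I20, V21, V22, I27, V28, I31.

11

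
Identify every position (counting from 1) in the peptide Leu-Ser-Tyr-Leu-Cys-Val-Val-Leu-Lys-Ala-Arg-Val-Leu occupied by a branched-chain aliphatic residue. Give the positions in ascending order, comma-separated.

1, 4, 6, 7, 8, 12, 13

Valine (V), leucine (L), and isoleucine (I) are the branched-chain amino acids.
Matching residues: Leu1, Leu4, Val6, Val7, Leu8, Val12, Leu13.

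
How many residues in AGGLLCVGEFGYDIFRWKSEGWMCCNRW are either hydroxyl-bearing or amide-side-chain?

3

Hydroxyl-bearing: S, T, Y. Amide-side-chain: N, Q.
Hydroxyl-bearing residues here: Y12, S19 (2).
Amide-side-chain residues here: N26 (1).
The two groups share no amino acid, so total = 2 + 1 = 3.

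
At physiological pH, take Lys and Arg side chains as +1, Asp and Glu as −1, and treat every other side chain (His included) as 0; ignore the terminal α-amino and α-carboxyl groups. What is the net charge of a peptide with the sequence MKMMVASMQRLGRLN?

+3

Positive (K, R): K2, R10, R13 → +3.
Negative (D, E): none → −0.
Net charge = (+3) + (−0) = +3.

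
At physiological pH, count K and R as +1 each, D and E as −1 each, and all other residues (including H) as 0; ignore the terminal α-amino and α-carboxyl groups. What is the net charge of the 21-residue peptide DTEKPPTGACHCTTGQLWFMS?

Positive (K, R): K4 → +1.
Negative (D, E): D1, E3 → −2.
Net charge = (+1) + (−2) = −1.

-1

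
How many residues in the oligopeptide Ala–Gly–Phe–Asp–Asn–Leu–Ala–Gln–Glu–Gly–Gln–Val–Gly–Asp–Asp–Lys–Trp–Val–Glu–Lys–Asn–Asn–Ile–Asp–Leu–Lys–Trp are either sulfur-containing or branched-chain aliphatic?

5

Sulfur-containing: C, M. Branched-chain aliphatic: I, L, V.
Sulfur-containing residues here: none (0).
Branched-chain aliphatic residues here: Leu6, Val12, Val18, Ile23, Leu25 (5).
The two groups share no amino acid, so total = 0 + 5 = 5.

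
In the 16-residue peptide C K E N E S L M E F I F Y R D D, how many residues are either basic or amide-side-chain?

3

Basic: H, K, R. Amide-side-chain: N, Q.
Basic residues here: K2, R14 (2).
Amide-side-chain residues here: N4 (1).
The two groups share no amino acid, so total = 2 + 1 = 3.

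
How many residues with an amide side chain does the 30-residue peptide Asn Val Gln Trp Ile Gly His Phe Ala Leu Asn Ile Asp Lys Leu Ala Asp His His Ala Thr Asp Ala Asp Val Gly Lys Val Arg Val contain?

3

The amide-side-chain residues are Asn (N) and Gln (Q).
Matching residues: Asn1, Gln3, Asn11.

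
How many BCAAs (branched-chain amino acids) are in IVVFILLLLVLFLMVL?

The BCAAs are Val, Leu, and Ile — aliphatic side chains with a branch point.
Matching residues: I1, V2, V3, I5, L6, L7, L8, L9, V10, L11, L13, V15, L16.

13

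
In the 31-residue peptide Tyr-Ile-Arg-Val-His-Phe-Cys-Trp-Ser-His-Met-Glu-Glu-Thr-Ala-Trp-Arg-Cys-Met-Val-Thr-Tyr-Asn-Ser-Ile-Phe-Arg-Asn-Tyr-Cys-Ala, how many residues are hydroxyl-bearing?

7

Serine (S), threonine (T), and tyrosine (Y) each carry a hydroxyl group on the side chain.
Matching residues: Tyr1, Ser9, Thr14, Thr21, Tyr22, Ser24, Tyr29.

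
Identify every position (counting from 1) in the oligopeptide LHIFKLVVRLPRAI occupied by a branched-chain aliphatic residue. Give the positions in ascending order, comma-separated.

V, L, and I make up the branched-chain aliphatic group.
Matching residues: L1, I3, L6, V7, V8, L10, I14.

1, 3, 6, 7, 8, 10, 14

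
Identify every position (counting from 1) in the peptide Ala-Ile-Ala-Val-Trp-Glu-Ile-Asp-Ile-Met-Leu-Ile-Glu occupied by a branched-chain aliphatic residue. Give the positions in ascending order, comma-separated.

The BCAAs are Val, Leu, and Ile — aliphatic side chains with a branch point.
Matching residues: Ile2, Val4, Ile7, Ile9, Leu11, Ile12.

2, 4, 7, 9, 11, 12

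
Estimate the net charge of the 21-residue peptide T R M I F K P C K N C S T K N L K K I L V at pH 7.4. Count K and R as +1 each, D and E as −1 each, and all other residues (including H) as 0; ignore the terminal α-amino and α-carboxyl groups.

Positive (K, R): R2, K6, K9, K14, K17, K18 → +6.
Negative (D, E): none → −0.
Net charge = (+6) + (−0) = +6.

+6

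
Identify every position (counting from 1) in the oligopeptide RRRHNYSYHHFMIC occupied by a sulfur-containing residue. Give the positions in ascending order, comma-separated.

12, 14

Cysteine (C, thiol) and methionine (M, thioether) are the two sulfur-containing amino acids.
Matching residues: M12, C14.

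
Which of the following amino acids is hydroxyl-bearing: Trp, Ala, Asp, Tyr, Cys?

The –OH-bearing residues are Ser, Thr (aliphatic alcohols), and Tyr (phenol).
Of the listed options, only Tyr belongs to this group.

Tyr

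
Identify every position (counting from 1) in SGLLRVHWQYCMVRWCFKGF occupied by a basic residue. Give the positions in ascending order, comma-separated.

K, R, and H are the three residues with basic side chains (ε-amine, guanidinium, and imidazole respectively).
Matching residues: R5, H7, R14, K18.

5, 7, 14, 18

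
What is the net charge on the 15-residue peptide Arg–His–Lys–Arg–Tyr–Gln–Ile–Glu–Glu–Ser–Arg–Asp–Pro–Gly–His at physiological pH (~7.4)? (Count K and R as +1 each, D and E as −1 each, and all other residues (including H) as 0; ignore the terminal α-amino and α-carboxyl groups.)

+1

Positive (K, R): Arg1, Lys3, Arg4, Arg11 → +4.
Negative (D, E): Glu8, Glu9, Asp12 → −3.
Net charge = (+4) + (−3) = +1.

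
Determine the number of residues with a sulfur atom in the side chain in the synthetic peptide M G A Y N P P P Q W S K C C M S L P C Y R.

5

Cysteine (C, thiol) and methionine (M, thioether) are the two sulfur-containing amino acids.
Matching residues: M1, C13, C14, M15, C19.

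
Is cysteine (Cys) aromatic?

Phenylalanine (F), tryptophan (W), and tyrosine (Y) have aromatic ring side chains.
Cysteine is not in this group.

No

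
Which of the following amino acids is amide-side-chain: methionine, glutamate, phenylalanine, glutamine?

glutamine

The amide-side-chain residues are Asn (N) and Gln (Q).
Of the listed options, only glutamine belongs to this group.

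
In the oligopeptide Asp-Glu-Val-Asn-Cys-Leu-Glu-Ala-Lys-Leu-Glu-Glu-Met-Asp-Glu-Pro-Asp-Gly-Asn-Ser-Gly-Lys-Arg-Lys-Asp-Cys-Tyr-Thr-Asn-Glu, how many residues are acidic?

Aspartate (D) and glutamate (E) have carboxylic-acid side chains and are the acidic amino acids.
Matching residues: Asp1, Glu2, Glu7, Glu11, Glu12, Asp14, Glu15, Asp17, Asp25, Glu30.

10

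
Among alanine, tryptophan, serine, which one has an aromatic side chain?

tryptophan

Phenylalanine (F), tryptophan (W), and tyrosine (Y) have aromatic ring side chains.
Of the listed options, only tryptophan belongs to this group.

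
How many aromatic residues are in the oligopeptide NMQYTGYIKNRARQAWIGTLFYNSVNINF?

F, W, and Y each carry an aromatic ring on the side chain.
Matching residues: Y4, Y7, W16, F21, Y22, F29.

6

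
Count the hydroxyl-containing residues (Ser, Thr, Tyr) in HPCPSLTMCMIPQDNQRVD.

Matching residues: S5, T7.

2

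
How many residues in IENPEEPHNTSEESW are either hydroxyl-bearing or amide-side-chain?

5

Hydroxyl-bearing: S, T, Y. Amide-side-chain: N, Q.
Hydroxyl-bearing residues here: T10, S11, S14 (3).
Amide-side-chain residues here: N3, N9 (2).
The two groups share no amino acid, so total = 3 + 2 = 5.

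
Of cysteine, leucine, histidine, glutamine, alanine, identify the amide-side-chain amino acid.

Only N (asparagine) and Q (glutamine) carry a side-chain carboxamide.
Of the listed options, only glutamine belongs to this group.

glutamine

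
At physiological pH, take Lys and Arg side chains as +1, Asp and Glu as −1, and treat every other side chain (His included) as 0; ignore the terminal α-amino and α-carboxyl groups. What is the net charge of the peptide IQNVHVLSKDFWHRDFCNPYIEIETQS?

-2

Positive (K, R): K9, R14 → +2.
Negative (D, E): D10, D15, E22, E24 → −4.
Net charge = (+2) + (−4) = −2.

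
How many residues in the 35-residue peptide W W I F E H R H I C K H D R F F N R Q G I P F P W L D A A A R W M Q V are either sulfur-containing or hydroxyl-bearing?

Sulfur-containing: C, M. Hydroxyl-bearing: S, T, Y.
Sulfur-containing residues here: C10, M33 (2).
Hydroxyl-bearing residues here: none (0).
The two groups share no amino acid, so total = 2 + 0 = 2.

2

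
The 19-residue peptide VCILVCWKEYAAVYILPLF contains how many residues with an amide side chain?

Only N (asparagine) and Q (glutamine) carry a side-chain carboxamide.
None of the 19 residues belong to this group.

0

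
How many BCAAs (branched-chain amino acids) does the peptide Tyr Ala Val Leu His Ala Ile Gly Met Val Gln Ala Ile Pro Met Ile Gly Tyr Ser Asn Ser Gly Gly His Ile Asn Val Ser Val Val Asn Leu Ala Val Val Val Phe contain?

14

The BCAAs are Val, Leu, and Ile — aliphatic side chains with a branch point.
Matching residues: Val3, Leu4, Ile7, Val10, Ile13, Ile16, Ile25, Val27, Val29, Val30, Leu32, Val34, Val35, Val36.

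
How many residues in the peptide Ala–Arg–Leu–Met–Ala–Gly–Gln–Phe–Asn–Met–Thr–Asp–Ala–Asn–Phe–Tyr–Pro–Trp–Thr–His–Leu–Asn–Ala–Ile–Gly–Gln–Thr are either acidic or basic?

3

Acidic: D, E. Basic: H, K, R.
Acidic residues here: Asp12 (1).
Basic residues here: Arg2, His20 (2).
The two groups share no amino acid, so total = 1 + 2 = 3.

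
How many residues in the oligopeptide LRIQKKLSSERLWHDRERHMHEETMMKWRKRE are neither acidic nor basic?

Acidic: D, E. Basic: K, R, H. All other residues are neither.
Matching residues: L1, I3, Q4, L7, S8, S9, L12, W13, M20, T24, M25, M26, W28.

13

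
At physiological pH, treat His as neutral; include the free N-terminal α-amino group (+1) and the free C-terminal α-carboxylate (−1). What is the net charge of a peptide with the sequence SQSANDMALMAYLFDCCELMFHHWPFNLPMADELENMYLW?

The side chains ionized at physiological pH are Lys/Arg (+1) and Asp/Glu (−1); with His treated as neutral, nothing else contributes.
Positive (K, R): none → +0.
Negative (D, E): D6, D15, E18, D32, E33, E35 → −6.
The N-terminus (+1) and C-terminus (−1) cancel.
Net charge = (+0) + (−6) = −6.

-6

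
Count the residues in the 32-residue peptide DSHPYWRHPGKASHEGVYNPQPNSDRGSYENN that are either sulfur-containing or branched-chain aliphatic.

1

Sulfur-containing: C, M. Branched-chain aliphatic: I, L, V.
Sulfur-containing residues here: none (0).
Branched-chain aliphatic residues here: V17 (1).
The two groups share no amino acid, so total = 0 + 1 = 1.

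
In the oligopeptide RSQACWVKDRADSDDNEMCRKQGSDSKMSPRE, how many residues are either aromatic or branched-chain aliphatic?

Aromatic: F, W, Y. Branched-chain aliphatic: I, L, V.
Aromatic residues here: W6 (1).
Branched-chain aliphatic residues here: V7 (1).
The two groups share no amino acid, so total = 1 + 1 = 2.

2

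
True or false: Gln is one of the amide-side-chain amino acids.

Only N (asparagine) and Q (glutamine) carry a side-chain carboxamide.
Glutamine is in this group.

True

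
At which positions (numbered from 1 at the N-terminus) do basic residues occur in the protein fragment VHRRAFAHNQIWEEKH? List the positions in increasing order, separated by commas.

Lysine (K), arginine (R), and histidine (H) have basic, nitrogen-containing side chains.
Matching residues: H2, R3, R4, H8, K15, H16.

2, 3, 4, 8, 15, 16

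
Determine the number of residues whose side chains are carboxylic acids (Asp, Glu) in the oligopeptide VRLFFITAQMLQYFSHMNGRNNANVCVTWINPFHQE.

1

Matching residues: E36.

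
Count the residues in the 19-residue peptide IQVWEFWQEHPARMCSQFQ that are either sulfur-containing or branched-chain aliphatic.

4

Sulfur-containing: C, M. Branched-chain aliphatic: I, L, V.
Sulfur-containing residues here: M14, C15 (2).
Branched-chain aliphatic residues here: I1, V3 (2).
The two groups share no amino acid, so total = 2 + 2 = 4.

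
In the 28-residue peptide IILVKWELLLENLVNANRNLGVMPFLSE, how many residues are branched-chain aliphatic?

12

The BCAAs are Val, Leu, and Ile — aliphatic side chains with a branch point.
Matching residues: I1, I2, L3, V4, L8, L9, L10, L13, V14, L20, V22, L26.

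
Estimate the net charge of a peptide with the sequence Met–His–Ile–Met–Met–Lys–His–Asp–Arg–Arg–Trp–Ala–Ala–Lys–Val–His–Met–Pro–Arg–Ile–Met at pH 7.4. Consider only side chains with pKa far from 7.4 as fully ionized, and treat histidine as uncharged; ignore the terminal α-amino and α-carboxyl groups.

+4

At pH ~7.4 the Lys and Arg side chains are protonated (+1), the Asp and Glu side chains are deprotonated (−1), and with His taken as neutral all other side chains carry no charge.
Positive (K, R): Lys6, Arg9, Arg10, Lys14, Arg19 → +5.
Negative (D, E): Asp8 → −1.
Net charge = (+5) + (−1) = +4.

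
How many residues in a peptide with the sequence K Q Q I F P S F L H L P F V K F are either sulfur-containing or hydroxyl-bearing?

1

Sulfur-containing: C, M. Hydroxyl-bearing: S, T, Y.
Sulfur-containing residues here: none (0).
Hydroxyl-bearing residues here: S7 (1).
The two groups share no amino acid, so total = 0 + 1 = 1.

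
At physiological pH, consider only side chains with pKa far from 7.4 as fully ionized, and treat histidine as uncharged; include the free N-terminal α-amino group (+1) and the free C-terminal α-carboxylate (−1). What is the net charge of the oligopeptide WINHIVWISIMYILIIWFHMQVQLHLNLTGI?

Near pH 7.4, K and R contribute +1 each, D and E contribute −1 each, and every other side chain (His included, as stated) is uncharged.
Positive (K, R): none → +0.
Negative (D, E): none → −0.
The N-terminus (+1) and C-terminus (−1) cancel.
Net charge = (+0) + (−0) = 0.

0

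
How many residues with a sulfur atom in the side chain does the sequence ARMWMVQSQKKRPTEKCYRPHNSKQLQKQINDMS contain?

4

Only Cys (C) and Met (M) have a sulfur atom in the side chain.
Matching residues: M3, M5, C17, M33.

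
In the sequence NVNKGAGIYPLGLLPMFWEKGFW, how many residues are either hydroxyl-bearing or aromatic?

5

Hydroxyl-bearing: S, T, Y. Aromatic: F, W, Y.
Hydroxyl-bearing residues here: Y9 (1).
Aromatic residues here: Y9, F17, W18, F22, W23 (5).
Y is in both groups, so the 1 Y residue must not be double-counted.
Total = 1 + 5 − 1 = 5.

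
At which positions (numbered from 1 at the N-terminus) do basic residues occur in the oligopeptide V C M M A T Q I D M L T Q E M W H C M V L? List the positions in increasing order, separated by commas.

17

Lysine (K), arginine (R), and histidine (H) have basic, nitrogen-containing side chains.
Matching residues: H17.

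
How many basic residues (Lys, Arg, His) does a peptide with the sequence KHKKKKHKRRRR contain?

Matching residues: K1, H2, K3, K4, K5, K6, H7, K8, R9, R10, R11, R12.

12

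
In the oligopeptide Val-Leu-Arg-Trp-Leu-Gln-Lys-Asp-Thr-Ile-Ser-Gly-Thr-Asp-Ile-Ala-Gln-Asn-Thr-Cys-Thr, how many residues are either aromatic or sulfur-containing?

2

Aromatic: F, W, Y. Sulfur-containing: C, M.
Aromatic residues here: Trp4 (1).
Sulfur-containing residues here: Cys20 (1).
The two groups share no amino acid, so total = 1 + 1 = 2.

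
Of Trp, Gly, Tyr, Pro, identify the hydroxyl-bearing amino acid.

Serine (S), threonine (T), and tyrosine (Y) each carry a hydroxyl group on the side chain.
Of the listed options, only Tyr belongs to this group.

Tyr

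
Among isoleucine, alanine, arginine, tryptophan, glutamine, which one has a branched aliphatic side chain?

Valine (V), leucine (L), and isoleucine (I) are the branched-chain amino acids.
Of the listed options, only isoleucine belongs to this group.

isoleucine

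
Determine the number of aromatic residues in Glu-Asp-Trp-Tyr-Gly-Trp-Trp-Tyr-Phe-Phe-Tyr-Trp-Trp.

Phenylalanine (F), tryptophan (W), and tyrosine (Y) have aromatic ring side chains.
Matching residues: Trp3, Tyr4, Trp6, Trp7, Tyr8, Phe9, Phe10, Tyr11, Trp12, Trp13.

10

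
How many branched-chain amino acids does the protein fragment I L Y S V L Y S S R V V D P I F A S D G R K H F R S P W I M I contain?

9

V, L, and I make up the branched-chain aliphatic group.
Matching residues: I1, L2, V5, L6, V11, V12, I15, I29, I31.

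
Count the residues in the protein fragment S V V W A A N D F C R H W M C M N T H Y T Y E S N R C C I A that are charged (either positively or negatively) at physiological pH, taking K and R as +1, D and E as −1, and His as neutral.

Charged side chains at pH ~7.4: K, R (positive); D, E (negative).
Matching residues: D8, R11, E23, R26.

4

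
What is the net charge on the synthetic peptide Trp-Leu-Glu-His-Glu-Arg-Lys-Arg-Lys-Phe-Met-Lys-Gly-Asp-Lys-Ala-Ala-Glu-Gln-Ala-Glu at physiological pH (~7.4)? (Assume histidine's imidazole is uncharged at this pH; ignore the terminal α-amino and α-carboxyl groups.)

+1

The side chains ionized at physiological pH are Lys/Arg (+1) and Asp/Glu (−1); with His treated as neutral, nothing else contributes.
Positive (K, R): Arg6, Lys7, Arg8, Lys9, Lys12, Lys15 → +6.
Negative (D, E): Glu3, Glu5, Asp14, Glu18, Glu21 → −5.
Net charge = (+6) + (−5) = +1.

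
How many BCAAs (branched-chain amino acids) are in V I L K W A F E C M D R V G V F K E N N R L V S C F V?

8

V, L, and I make up the branched-chain aliphatic group.
Matching residues: V1, I2, L3, V13, V15, L22, V23, V27.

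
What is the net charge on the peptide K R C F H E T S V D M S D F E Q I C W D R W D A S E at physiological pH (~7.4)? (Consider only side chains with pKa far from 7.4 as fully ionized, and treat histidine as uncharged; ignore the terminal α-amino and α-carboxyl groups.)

-4

Near pH 7.4, K and R contribute +1 each, D and E contribute −1 each, and every other side chain (His included, as stated) is uncharged.
Positive (K, R): K1, R2, R21 → +3.
Negative (D, E): E6, D10, D13, E15, D20, D23, E26 → −7.
Net charge = (+3) + (−7) = −4.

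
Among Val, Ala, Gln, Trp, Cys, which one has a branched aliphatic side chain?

Val

Valine (V), leucine (L), and isoleucine (I) are the branched-chain amino acids.
Of the listed options, only Val belongs to this group.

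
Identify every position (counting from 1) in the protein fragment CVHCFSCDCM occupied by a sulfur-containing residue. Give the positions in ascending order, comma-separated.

1, 4, 7, 9, 10

The sulfur-bearing residues are cysteine (–SH) and methionine (–S–CH₃).
Matching residues: C1, C4, C7, C9, M10.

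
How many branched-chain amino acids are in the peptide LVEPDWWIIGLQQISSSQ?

The BCAAs are Val, Leu, and Ile — aliphatic side chains with a branch point.
Matching residues: L1, V2, I8, I9, L11, I14.

6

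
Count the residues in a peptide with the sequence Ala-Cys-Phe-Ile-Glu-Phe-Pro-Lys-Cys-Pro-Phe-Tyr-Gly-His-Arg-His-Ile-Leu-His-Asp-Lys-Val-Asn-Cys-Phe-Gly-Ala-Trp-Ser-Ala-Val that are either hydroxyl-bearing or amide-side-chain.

3

Hydroxyl-bearing: S, T, Y. Amide-side-chain: N, Q.
Hydroxyl-bearing residues here: Tyr12, Ser29 (2).
Amide-side-chain residues here: Asn23 (1).
The two groups share no amino acid, so total = 2 + 1 = 3.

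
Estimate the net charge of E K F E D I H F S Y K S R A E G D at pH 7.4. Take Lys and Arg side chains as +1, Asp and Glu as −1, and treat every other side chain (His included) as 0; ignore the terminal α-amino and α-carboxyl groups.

-2

Positive (K, R): K2, K11, R13 → +3.
Negative (D, E): E1, E4, D5, E15, D17 → −5.
Net charge = (+3) + (−5) = −2.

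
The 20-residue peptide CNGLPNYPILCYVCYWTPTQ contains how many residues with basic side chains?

0

The basic amino acids are Lys (K), Arg (R), and His (H).
None of the 20 residues belong to this group.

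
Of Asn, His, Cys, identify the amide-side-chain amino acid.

The amide-side-chain residues are Asn (N) and Gln (Q).
Of the listed options, only Asn belongs to this group.

Asn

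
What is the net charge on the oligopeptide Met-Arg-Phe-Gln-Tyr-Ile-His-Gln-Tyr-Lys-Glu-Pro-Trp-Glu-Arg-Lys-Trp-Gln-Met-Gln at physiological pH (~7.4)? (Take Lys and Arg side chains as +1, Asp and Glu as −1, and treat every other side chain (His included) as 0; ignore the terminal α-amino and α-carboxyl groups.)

Positive (K, R): Arg2, Lys10, Arg15, Lys16 → +4.
Negative (D, E): Glu11, Glu14 → −2.
Net charge = (+4) + (−2) = +2.

+2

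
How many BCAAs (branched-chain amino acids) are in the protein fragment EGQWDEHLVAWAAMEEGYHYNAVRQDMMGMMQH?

The BCAAs are Val, Leu, and Ile — aliphatic side chains with a branch point.
Matching residues: L8, V9, V23.

3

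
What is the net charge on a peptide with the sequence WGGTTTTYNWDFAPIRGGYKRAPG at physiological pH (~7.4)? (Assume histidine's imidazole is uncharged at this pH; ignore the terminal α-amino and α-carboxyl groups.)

At pH ~7.4 the Lys and Arg side chains are protonated (+1), the Asp and Glu side chains are deprotonated (−1), and with His taken as neutral all other side chains carry no charge.
Positive (K, R): R16, K20, R21 → +3.
Negative (D, E): D11 → −1.
Net charge = (+3) + (−1) = +2.

+2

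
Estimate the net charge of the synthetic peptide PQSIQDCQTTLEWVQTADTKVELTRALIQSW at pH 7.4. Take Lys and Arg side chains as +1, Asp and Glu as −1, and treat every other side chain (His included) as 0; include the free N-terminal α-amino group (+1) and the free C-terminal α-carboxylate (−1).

-2

Positive (K, R): K20, R25 → +2.
Negative (D, E): D6, E12, D18, E22 → −4.
The N-terminus (+1) and C-terminus (−1) cancel.
Net charge = (+2) + (−4) = −2.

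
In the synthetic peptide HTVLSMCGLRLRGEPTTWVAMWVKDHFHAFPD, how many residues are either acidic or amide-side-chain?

Acidic: D, E. Amide-side-chain: N, Q.
Acidic residues here: E14, D25, D32 (3).
Amide-side-chain residues here: none (0).
The two groups share no amino acid, so total = 3 + 0 = 3.

3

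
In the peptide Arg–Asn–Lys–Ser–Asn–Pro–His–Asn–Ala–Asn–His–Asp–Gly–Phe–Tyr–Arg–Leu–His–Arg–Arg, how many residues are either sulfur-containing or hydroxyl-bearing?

Sulfur-containing: C, M. Hydroxyl-bearing: S, T, Y.
Sulfur-containing residues here: none (0).
Hydroxyl-bearing residues here: Ser4, Tyr15 (2).
The two groups share no amino acid, so total = 0 + 2 = 2.

2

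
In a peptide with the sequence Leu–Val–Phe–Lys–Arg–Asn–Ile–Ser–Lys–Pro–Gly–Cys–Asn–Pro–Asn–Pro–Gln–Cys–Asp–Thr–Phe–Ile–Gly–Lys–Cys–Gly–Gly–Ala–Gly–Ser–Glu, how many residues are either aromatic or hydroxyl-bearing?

Aromatic: F, W, Y. Hydroxyl-bearing: S, T, Y.
Aromatic residues here: Phe3, Phe21 (2).
Hydroxyl-bearing residues here: Ser8, Thr20, Ser30 (3).
(Y belongs to both groups, but none appear in this sequence.) Total = 2 + 3 = 5.

5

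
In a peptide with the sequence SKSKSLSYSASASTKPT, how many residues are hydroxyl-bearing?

10

Serine (S), threonine (T), and tyrosine (Y) each carry a hydroxyl group on the side chain.
Matching residues: S1, S3, S5, S7, Y8, S9, S11, S13, T14, T17.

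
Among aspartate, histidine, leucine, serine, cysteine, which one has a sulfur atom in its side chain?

cysteine

Cysteine (C, thiol) and methionine (M, thioether) are the two sulfur-containing amino acids.
Of the listed options, only cysteine belongs to this group.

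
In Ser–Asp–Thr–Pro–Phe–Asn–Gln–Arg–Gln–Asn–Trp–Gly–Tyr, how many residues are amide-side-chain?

4

The amide-side-chain residues are Asn (N) and Gln (Q).
Matching residues: Asn6, Gln7, Gln9, Asn10.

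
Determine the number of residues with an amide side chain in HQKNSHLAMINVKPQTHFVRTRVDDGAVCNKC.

5

Only N (asparagine) and Q (glutamine) carry a side-chain carboxamide.
Matching residues: Q2, N4, N11, Q15, N30.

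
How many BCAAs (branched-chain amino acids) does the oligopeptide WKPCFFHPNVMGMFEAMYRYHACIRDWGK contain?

2

V, L, and I make up the branched-chain aliphatic group.
Matching residues: V10, I24.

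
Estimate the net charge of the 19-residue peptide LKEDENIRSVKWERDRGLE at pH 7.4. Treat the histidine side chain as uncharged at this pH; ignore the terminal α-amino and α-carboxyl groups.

At pH ~7.4 the Lys and Arg side chains are protonated (+1), the Asp and Glu side chains are deprotonated (−1), and with His taken as neutral all other side chains carry no charge.
Positive (K, R): K2, R8, K11, R14, R16 → +5.
Negative (D, E): E3, D4, E5, E13, D15, E19 → −6.
Net charge = (+5) + (−6) = −1.

-1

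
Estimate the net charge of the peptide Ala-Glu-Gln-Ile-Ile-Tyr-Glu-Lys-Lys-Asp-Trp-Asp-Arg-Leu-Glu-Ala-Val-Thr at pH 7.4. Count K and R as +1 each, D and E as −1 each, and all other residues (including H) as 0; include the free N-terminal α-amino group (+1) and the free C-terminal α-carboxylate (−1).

Positive (K, R): Lys8, Lys9, Arg13 → +3.
Negative (D, E): Glu2, Glu7, Asp10, Asp12, Glu15 → −5.
The N-terminus (+1) and C-terminus (−1) cancel.
Net charge = (+3) + (−5) = −2.

-2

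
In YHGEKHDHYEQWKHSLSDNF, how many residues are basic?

The basic amino acids are Lys (K), Arg (R), and His (H).
Matching residues: H2, K5, H6, H8, K13, H14.

6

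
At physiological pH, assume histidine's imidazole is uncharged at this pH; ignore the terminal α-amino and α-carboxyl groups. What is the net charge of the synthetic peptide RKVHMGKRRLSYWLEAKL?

+5

Near pH 7.4, K and R contribute +1 each, D and E contribute −1 each, and every other side chain (His included, as stated) is uncharged.
Positive (K, R): R1, K2, K7, R8, R9, K17 → +6.
Negative (D, E): E15 → −1.
Net charge = (+6) + (−1) = +5.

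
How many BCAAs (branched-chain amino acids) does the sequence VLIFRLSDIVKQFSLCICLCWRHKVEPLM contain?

Valine (V), leucine (L), and isoleucine (I) are the branched-chain amino acids.
Matching residues: V1, L2, I3, L6, I9, V10, L15, I17, L19, V25, L28.

11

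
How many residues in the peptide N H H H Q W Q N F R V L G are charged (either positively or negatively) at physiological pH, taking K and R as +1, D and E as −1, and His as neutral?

Charged side chains at pH ~7.4: K, R (positive); D, E (negative).
Matching residues: R10.

1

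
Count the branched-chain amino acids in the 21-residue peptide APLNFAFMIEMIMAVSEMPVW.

The BCAAs are Val, Leu, and Ile — aliphatic side chains with a branch point.
Matching residues: L3, I9, I12, V15, V20.

5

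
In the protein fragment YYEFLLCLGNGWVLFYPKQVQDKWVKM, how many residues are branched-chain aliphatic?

The BCAAs are Val, Leu, and Ile — aliphatic side chains with a branch point.
Matching residues: L5, L6, L8, V13, L14, V20, V25.

7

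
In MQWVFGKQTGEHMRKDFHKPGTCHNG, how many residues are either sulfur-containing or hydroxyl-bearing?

5

Sulfur-containing: C, M. Hydroxyl-bearing: S, T, Y.
Sulfur-containing residues here: M1, M13, C23 (3).
Hydroxyl-bearing residues here: T9, T22 (2).
The two groups share no amino acid, so total = 3 + 2 = 5.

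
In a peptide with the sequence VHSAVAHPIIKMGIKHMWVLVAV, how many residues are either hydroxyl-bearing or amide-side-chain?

1

Hydroxyl-bearing: S, T, Y. Amide-side-chain: N, Q.
Hydroxyl-bearing residues here: S3 (1).
Amide-side-chain residues here: none (0).
The two groups share no amino acid, so total = 1 + 0 = 1.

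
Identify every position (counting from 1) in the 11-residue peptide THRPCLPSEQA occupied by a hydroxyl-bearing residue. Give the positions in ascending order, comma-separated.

1, 8

Serine (S), threonine (T), and tyrosine (Y) each carry a hydroxyl group on the side chain.
Matching residues: T1, S8.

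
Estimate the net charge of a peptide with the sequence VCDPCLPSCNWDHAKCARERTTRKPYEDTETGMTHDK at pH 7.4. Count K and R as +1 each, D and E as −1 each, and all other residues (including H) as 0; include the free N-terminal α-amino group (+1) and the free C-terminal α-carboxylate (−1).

Positive (K, R): K15, R18, R20, R23, K24, K37 → +6.
Negative (D, E): D3, D12, E19, E27, D28, E30, D36 → −7.
The N-terminus (+1) and C-terminus (−1) cancel.
Net charge = (+6) + (−7) = −1.

-1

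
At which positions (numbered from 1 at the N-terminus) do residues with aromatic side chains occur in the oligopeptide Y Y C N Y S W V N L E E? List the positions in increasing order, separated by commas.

F, W, and Y each carry an aromatic ring on the side chain.
Matching residues: Y1, Y2, Y5, W7.

1, 2, 5, 7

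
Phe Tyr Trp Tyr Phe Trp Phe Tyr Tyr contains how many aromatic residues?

9

F, W, and Y each carry an aromatic ring on the side chain.
Matching residues: Phe1, Tyr2, Trp3, Tyr4, Phe5, Trp6, Phe7, Tyr8, Tyr9.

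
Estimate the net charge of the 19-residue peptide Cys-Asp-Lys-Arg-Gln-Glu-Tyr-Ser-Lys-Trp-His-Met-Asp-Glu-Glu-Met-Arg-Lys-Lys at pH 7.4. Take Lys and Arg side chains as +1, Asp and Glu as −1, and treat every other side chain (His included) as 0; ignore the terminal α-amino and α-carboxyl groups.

Positive (K, R): Lys3, Arg4, Lys9, Arg17, Lys18, Lys19 → +6.
Negative (D, E): Asp2, Glu6, Asp13, Glu14, Glu15 → −5.
Net charge = (+6) + (−5) = +1.

+1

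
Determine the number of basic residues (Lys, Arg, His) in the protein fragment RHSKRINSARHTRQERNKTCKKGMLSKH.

Matching residues: R1, H2, K4, R5, R10, H11, R13, R16, K18, K21, K22, K27, H28.

13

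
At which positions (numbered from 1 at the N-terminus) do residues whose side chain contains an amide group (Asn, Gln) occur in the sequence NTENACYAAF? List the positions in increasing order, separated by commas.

Matching residues: N1, N4.

1, 4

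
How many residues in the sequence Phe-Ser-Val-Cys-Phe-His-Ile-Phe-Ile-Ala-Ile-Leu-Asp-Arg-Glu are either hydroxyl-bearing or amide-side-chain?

1

Hydroxyl-bearing: S, T, Y. Amide-side-chain: N, Q.
Hydroxyl-bearing residues here: Ser2 (1).
Amide-side-chain residues here: none (0).
The two groups share no amino acid, so total = 1 + 0 = 1.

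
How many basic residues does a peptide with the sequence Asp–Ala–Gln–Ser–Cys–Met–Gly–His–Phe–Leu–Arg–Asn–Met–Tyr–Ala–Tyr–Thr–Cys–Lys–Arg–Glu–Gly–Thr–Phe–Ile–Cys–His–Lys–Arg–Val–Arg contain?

8

Lysine (K), arginine (R), and histidine (H) have basic, nitrogen-containing side chains.
Matching residues: His8, Arg11, Lys19, Arg20, His27, Lys28, Arg29, Arg31.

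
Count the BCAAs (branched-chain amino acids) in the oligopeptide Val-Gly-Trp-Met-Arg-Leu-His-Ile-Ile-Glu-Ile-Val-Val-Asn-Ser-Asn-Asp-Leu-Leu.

9

The BCAAs are Val, Leu, and Ile — aliphatic side chains with a branch point.
Matching residues: Val1, Leu6, Ile8, Ile9, Ile11, Val12, Val13, Leu18, Leu19.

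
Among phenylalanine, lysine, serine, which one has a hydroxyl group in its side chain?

S, T, and Y are the three residues with a side-chain hydroxyl.
Of the listed options, only serine belongs to this group.

serine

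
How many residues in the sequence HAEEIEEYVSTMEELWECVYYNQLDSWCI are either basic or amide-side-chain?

3

Basic: H, K, R. Amide-side-chain: N, Q.
Basic residues here: H1 (1).
Amide-side-chain residues here: N22, Q23 (2).
The two groups share no amino acid, so total = 1 + 2 = 3.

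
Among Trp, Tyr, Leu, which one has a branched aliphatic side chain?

Leu

The BCAAs are Val, Leu, and Ile — aliphatic side chains with a branch point.
Of the listed options, only Leu belongs to this group.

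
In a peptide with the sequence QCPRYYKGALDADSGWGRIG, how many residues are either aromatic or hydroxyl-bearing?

Aromatic: F, W, Y. Hydroxyl-bearing: S, T, Y.
Aromatic residues here: Y5, Y6, W16 (3).
Hydroxyl-bearing residues here: Y5, Y6, S14 (3).
Y is in both groups, so the 2 Y residues must not be double-counted.
Total = 3 + 3 − 2 = 4.

4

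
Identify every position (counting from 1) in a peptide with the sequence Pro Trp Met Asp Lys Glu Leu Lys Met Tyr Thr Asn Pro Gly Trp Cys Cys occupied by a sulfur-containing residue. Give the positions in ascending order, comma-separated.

Cysteine (C, thiol) and methionine (M, thioether) are the two sulfur-containing amino acids.
Matching residues: Met3, Met9, Cys16, Cys17.

3, 9, 16, 17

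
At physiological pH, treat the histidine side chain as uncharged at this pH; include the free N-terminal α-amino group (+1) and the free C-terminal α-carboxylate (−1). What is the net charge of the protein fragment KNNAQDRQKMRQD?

+2

Near pH 7.4, K and R contribute +1 each, D and E contribute −1 each, and every other side chain (His included, as stated) is uncharged.
Positive (K, R): K1, R7, K9, R11 → +4.
Negative (D, E): D6, D13 → −2.
The N-terminus (+1) and C-terminus (−1) cancel.
Net charge = (+4) + (−2) = +2.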